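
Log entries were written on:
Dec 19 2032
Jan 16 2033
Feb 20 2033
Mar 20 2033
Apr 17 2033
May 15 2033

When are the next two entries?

These are Sundays at 28- or 35-day spacing (28, 35, 28, 28, 28).
The pattern: 3rd Sunday of the month.
June 2033 — 3rd Sunday is Jun 19 2033.
3rd Sunday of July 2033: Jul 17 2033.

Jun 19 2033, Jul 17 2033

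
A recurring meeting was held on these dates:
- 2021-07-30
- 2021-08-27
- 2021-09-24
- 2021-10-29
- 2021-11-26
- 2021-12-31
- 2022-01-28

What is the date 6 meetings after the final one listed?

2022-07-29

Every date is a Friday; gaps 28, 28, 35, 28, 35, 28 days.
Each is the last Friday of its month (at least one falls on the 29th or later, ruling out '4th Friday').
Last Friday of February 2022: 2022-02-25.
Last Friday of March 2022: 2022-03-25.
Last Friday of April 2022: 2022-04-29.
Last Friday of May 2022: 2022-05-27.
Last Friday of June 2022: 2022-06-24.
Last Friday of July 2022: 2022-07-29.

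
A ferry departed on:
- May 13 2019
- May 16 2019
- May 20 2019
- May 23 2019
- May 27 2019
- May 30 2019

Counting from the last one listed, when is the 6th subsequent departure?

Jun 20 2019

The gap pattern 3, 4, 3, 4, 3 repeats every 2 events.
These are the Mondays and Thursdays of each week.
The following Monday is Jun 3 2019.
The following Thursday is Jun 6 2019.
Next Monday: Jun 10 2019.
Next Thursday: Jun 13 2019.
The following Monday is Jun 17 2019.
The following Thursday is Jun 20 2019.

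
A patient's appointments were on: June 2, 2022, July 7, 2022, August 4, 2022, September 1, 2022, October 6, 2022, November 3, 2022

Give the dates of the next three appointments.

December 1, 2022; January 5, 2023; February 2, 2023

Gaps: 35, 28, 28, 35, 28 days — a mix of 28 and 35. Every date is a Thursday.
Each is the 1st Thursday of its month.
1st Thursday of December 2022: December 1, 2022.
1st Thursday of January 2023: January 5, 2023.
February 2023 — 1st Thursday is February 2, 2023.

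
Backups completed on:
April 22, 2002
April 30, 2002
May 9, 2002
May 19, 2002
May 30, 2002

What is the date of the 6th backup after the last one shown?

Gaps: 8, 9, 10, 11 days — each gap is 1 larger than the previous one.
Next gap: 12 days. May 30, 2002 + 12 days = June 11, 2002.
Next gap: 13 days. June 11, 2002 + 13 days = June 24, 2002.
Next gap: 14 days. June 24, 2002 + 14 days = July 8, 2002.
Next gap: 15 days. July 8, 2002 + 15 days = July 23, 2002.
Next gap: 16 days. July 23, 2002 + 16 days = August 8, 2002.
Next gap: 17 days. August 8, 2002 + 17 days = August 25, 2002.

August 25, 2002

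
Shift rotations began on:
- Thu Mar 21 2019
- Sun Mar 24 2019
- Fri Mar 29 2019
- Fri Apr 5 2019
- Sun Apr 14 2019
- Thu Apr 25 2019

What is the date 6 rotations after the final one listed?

Gaps: 3, 5, 7, 9, 11 days — each gap is 2 larger than the previous one.
Next gap: 13 days. Thu Apr 25 2019 + 13 days = Wed May 8 2019.
Next gap: 15 days. Wed May 8 2019 + 15 days = Thu May 23 2019.
Next gap: 17 days. Thu May 23 2019 + 17 days = Sun Jun 9 2019.
Next gap: 19 days. Sun Jun 9 2019 + 19 days = Fri Jun 28 2019.
Next gap: 21 days. Fri Jun 28 2019 + 21 days = Fri Jul 19 2019.
Next gap: 23 days. Fri Jul 19 2019 + 23 days = Sun Aug 11 2019.

Sun Aug 11 2019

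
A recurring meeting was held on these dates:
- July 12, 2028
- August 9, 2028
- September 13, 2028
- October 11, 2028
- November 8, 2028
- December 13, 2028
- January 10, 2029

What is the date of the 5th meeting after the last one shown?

June 13, 2029

All dates are Wednesdays, 28, 35, 28, 28, 35, 28 days apart.
Specifically, the 2nd Wednesday of each month.
February 2029 — 2nd Wednesday is February 14, 2029.
2nd Wednesday of March 2029: March 14, 2029.
April 2029 — 2nd Wednesday is April 11, 2029.
2nd Wednesday of May 2029: May 9, 2029.
June 2029 — 2nd Wednesday is June 13, 2029.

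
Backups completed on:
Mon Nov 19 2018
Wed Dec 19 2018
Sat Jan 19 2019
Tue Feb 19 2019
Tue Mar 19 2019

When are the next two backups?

Fri Apr 19 2019, Sun May 19 2019

Each date is the 19th; the gaps (30, 31, 31, 28) track the month lengths.
The rule is the 19th of each month.
April 2019: Fri Apr 19 2019.
Next: May 2019 → Sun May 19 2019.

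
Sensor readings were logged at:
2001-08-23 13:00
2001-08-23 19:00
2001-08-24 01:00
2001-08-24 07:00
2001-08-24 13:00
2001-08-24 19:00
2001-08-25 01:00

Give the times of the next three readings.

2001-08-25 07:00, 2001-08-25 13:00, 2001-08-25 19:00

Gaps: 6, 6, 6, 6, 6, 6 hours — each event is 6 hours after the previous one.
2001-08-25 01:00 + 6 h = 2001-08-25 07:00.
2001-08-25 07:00 + 6 h = 2001-08-25 13:00.
2001-08-25 13:00 + 6 h = 2001-08-25 19:00.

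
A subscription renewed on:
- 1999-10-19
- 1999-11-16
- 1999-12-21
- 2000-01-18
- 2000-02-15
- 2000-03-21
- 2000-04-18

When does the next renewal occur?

2000-05-16

All dates are Tuesdays, 28, 35, 28, 28, 35, 28 days apart.
Specifically, the 3rd Tuesday of each month.
May 2000 — 3rd Tuesday is 2000-05-16.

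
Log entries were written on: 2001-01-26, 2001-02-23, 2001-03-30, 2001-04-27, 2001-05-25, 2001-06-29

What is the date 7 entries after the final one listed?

All Fridays; the gaps (28, 35, 28, 28, 35) vary with month length.
This is the last Friday of each month.
July 2001 ends with Friday 2001-07-27.
Last Friday of August 2001: 2001-08-31.
Last Friday of September 2001: 2001-09-28.
Last Friday of October 2001: 2001-10-26.
Last Friday of November 2001: 2001-11-30.
December 2001 ends with Friday 2001-12-28.
Last Friday of January 2002: 2002-01-25.

2002-01-25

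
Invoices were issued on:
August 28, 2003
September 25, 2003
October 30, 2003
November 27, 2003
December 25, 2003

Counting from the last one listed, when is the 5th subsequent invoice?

All Thursdays; the gaps (28, 35, 28, 28) vary with month length.
This is the last Thursday of each month.
January 2004 ends with Thursday January 29, 2004.
Last Thursday of February 2004: February 26, 2004.
Last Thursday of March 2004: March 25, 2004.
April 2004 ends with Thursday April 29, 2004.
Last Thursday of May 2004: May 27, 2004.

May 27, 2004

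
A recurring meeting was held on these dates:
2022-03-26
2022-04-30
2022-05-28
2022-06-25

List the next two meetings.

All Saturdays; the gaps (35, 28, 28) vary with month length.
This is the last Saturday of each month.
July 2022 ends with Saturday 2022-07-30.
Last Saturday of August 2022: 2022-08-27.

2022-07-30, 2022-08-27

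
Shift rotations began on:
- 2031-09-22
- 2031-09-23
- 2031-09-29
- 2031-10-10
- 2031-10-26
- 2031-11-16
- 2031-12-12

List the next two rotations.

2032-01-12, 2032-02-17

Intervals are 1, 6, 11, 16, 21, 26 days — an arithmetic progression with common difference 5.
Next gap: 31 days. 2031-12-12 + 31 days = 2032-01-12.
Next gap: 36 days. 2032-01-12 + 36 days = 2032-02-17.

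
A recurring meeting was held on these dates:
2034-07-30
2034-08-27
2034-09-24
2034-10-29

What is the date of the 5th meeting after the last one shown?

2035-03-25

All Sundays; the gaps (28, 28, 35) vary with month length.
This is the last Sunday of each month.
November 2034 ends with Sunday 2034-11-26.
December 2034 ends with Sunday 2034-12-31.
Last Sunday of January 2035: 2035-01-28.
February 2035 ends with Sunday 2035-02-25.
Last Sunday of March 2035: 2035-03-25.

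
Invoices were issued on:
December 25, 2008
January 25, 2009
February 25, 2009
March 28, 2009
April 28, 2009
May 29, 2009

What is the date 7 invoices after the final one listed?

January 1, 2010

Gaps between consecutive events: 31, 31, 31, 31, 31 days — a constant 31-day interval.
May 29, 2009 + 31 days = June 29, 2009.
June 29, 2009 + 31 days = July 30, 2009.
July 30, 2009 + 31 days = August 30, 2009.
August 30, 2009 + 31 days = September 30, 2009.
September 30, 2009 + 31 days = October 31, 2009.
October 31, 2009 + 31 days = December 1, 2009.
December 1, 2009 + 31 days = January 1, 2010.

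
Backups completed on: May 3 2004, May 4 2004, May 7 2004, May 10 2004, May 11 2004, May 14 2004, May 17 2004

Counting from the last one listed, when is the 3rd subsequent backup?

May 24 2004

Gaps: 1, 3, 3, 1, 3, 3 days — not constant, but cyclic with period 3.
The events fall on every Monday, Tuesday and Friday.
Next Tuesday: May 18 2004.
The following Friday is May 21 2004.
The following Monday is May 24 2004.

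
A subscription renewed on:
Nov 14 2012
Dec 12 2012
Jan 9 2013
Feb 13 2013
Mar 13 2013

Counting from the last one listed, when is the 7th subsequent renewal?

Oct 9 2013

All dates are Wednesdays, 28, 28, 35, 28 days apart.
Specifically, the 2nd Wednesday of each month.
2nd Wednesday of April 2013: Apr 10 2013.
2nd Wednesday of May 2013: May 8 2013.
June 2013 — 2nd Wednesday is Jun 12 2013.
2nd Wednesday of July 2013: Jul 10 2013.
2nd Wednesday of August 2013: Aug 14 2013.
September 2013 — 2nd Wednesday is Sep 11 2013.
October 2013 — 2nd Wednesday is Oct 9 2013.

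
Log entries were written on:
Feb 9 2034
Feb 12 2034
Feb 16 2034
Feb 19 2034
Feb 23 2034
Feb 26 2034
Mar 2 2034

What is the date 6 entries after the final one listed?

Gaps: 3, 4, 3, 4, 3, 4 days — not constant, but cyclic with period 2.
The events fall on every Thursday and Sunday.
The following Sunday is Mar 5 2034.
Next Thursday: Mar 9 2034.
The following Sunday is Mar 12 2034.
The following Thursday is Mar 16 2034.
The following Sunday is Mar 19 2034.
The following Thursday is Mar 23 2034.

Mar 23 2034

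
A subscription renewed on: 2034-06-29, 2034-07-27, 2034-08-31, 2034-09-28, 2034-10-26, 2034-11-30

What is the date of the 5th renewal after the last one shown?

2035-04-26

All Thursdays; the gaps (28, 35, 28, 28, 35) vary with month length.
This is the last Thursday of each month.
December 2034 ends with Thursday 2034-12-28.
January 2035 ends with Thursday 2035-01-25.
Last Thursday of February 2035: 2035-02-22.
March 2035 ends with Thursday 2035-03-29.
Last Thursday of April 2035: 2035-04-26.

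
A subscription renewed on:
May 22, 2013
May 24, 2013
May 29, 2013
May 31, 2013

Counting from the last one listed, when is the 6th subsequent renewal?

The gap pattern 2, 5, 2 repeats every 2 events.
These are the Wednesdays and Fridays of each week.
The following Wednesday is June 5, 2013.
The following Friday is June 7, 2013.
The following Wednesday is June 12, 2013.
Next Friday: June 14, 2013.
The following Wednesday is June 19, 2013.
The following Friday is June 21, 2013.

June 21, 2013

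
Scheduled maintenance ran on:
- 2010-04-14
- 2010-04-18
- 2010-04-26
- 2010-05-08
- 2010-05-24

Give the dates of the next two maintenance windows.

2010-06-13, 2010-07-07

The spacing grows by 4 each time: 4, 8, 12, 16 days.
Next gap: 20 days. 2010-05-24 + 20 days = 2010-06-13.
Next gap: 24 days. 2010-06-13 + 24 days = 2010-07-07.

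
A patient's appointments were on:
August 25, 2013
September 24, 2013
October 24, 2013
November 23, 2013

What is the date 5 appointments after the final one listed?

Every event comes 30 days after the last (30, 30, 30).
November 23, 2013 + 30 days = December 23, 2013.
December 23, 2013 + 30 days = January 22, 2014.
January 22, 2014 + 30 days = February 21, 2014.
February 21, 2014 + 30 days = March 23, 2014.
March 23, 2014 + 30 days = April 22, 2014.

April 22, 2014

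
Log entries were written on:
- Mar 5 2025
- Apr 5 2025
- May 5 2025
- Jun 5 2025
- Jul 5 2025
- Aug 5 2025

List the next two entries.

The day-of-month is always 5 (31, 30, 31, 30, 31 days between events).
So this recurs on the 5th of each month.
September 2025: Sep 5 2025.
Next: October 2025 → Oct 5 2025.

Sep 5 2025, Oct 5 2025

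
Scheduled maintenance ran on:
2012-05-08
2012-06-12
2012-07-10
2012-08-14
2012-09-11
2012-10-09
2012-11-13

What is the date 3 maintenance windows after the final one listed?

2013-02-12

These are Tuesdays at 28- or 35-day spacing (35, 28, 35, 28, 28, 35).
The pattern: 2nd Tuesday of the month.
December 2012 — 2nd Tuesday is 2012-12-11.
January 2013 — 2nd Tuesday is 2013-01-08.
February 2013 — 2nd Tuesday is 2013-02-12.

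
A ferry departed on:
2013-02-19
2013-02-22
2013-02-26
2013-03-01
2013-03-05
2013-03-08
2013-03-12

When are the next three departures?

The gap pattern 3, 4, 3, 4, 3, 4 repeats every 2 events.
These are the Tuesdays and Fridays of each week.
Next Friday: 2013-03-15.
Next Tuesday: 2013-03-19.
Next Friday: 2013-03-22.

2013-03-15, 2013-03-19, 2013-03-22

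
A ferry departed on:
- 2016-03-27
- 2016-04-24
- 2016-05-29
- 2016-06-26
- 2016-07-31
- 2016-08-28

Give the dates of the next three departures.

2016-09-25, 2016-10-30, 2016-11-27

These are Sundays with 28, 35, 28, 35, 28-day gaps.
Each is the final Sunday of its month — 2016-05-29 is past the 28th, so '4th Sunday' doesn't fit.
September 2016 ends with Sunday 2016-09-25.
Last Sunday of October 2016: 2016-10-30.
Last Sunday of November 2016: 2016-11-27.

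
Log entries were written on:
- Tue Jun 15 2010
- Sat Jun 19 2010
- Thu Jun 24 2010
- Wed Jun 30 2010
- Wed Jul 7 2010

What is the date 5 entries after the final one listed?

Thu Aug 26 2010

The spacing grows by 1 each time: 4, 5, 6, 7 days.
Next gap: 8 days. Wed Jul 7 2010 + 8 days = Thu Jul 15 2010.
Next gap: 9 days. Thu Jul 15 2010 + 9 days = Sat Jul 24 2010.
Next gap: 10 days. Sat Jul 24 2010 + 10 days = Tue Aug 3 2010.
Next gap: 11 days. Tue Aug 3 2010 + 11 days = Sat Aug 14 2010.
Next gap: 12 days. Sat Aug 14 2010 + 12 days = Thu Aug 26 2010.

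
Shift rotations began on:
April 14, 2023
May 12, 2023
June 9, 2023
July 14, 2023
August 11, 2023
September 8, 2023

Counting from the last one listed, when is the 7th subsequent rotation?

Gaps: 28, 28, 35, 28, 28 days — a mix of 28 and 35. Every date is a Friday.
Each is the 2nd Friday of its month.
2nd Friday of October 2023: October 13, 2023.
November 2023 — 2nd Friday is November 10, 2023.
2nd Friday of December 2023: December 8, 2023.
2nd Friday of January 2024: January 12, 2024.
2nd Friday of February 2024: February 9, 2024.
March 2024 — 2nd Friday is March 8, 2024.
2nd Friday of April 2024: April 12, 2024.

April 12, 2024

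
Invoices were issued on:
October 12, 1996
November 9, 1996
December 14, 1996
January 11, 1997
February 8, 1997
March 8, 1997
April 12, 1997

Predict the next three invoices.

All dates are Saturdays, 28, 35, 28, 28, 28, 35 days apart.
Specifically, the 2nd Saturday of each month.
2nd Saturday of May 1997: May 10, 1997.
2nd Saturday of June 1997: June 14, 1997.
July 1997 — 2nd Saturday is July 12, 1997.

May 10, 1997; June 14, 1997; July 12, 1997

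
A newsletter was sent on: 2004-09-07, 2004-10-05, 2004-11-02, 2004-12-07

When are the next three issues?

2005-01-04, 2005-02-01, 2005-03-01

These are Tuesdays at 28- or 35-day spacing (28, 28, 35).
The pattern: 1st Tuesday of the month.
1st Tuesday of January 2005: 2005-01-04.
1st Tuesday of February 2005: 2005-02-01.
March 2005 — 1st Tuesday is 2005-03-01.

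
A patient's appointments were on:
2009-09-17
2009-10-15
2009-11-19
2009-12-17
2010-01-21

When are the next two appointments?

2010-02-18, 2010-03-18

Gaps: 28, 35, 28, 35 days — a mix of 28 and 35. Every date is a Thursday.
Each is the 3rd Thursday of its month.
3rd Thursday of February 2010: 2010-02-18.
3rd Thursday of March 2010: 2010-03-18.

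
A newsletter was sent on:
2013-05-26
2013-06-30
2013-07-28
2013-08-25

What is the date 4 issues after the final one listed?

2013-12-29

Every date is a Sunday; gaps 35, 28, 28 days.
Each is the last Sunday of its month (at least one falls on the 29th or later, ruling out '4th Sunday').
September 2013 ends with Sunday 2013-09-29.
October 2013 ends with Sunday 2013-10-27.
Last Sunday of November 2013: 2013-11-24.
Last Sunday of December 2013: 2013-12-29.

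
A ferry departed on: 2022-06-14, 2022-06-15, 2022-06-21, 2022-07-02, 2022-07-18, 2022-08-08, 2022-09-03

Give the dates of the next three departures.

2022-10-04, 2022-11-09, 2022-12-20

The spacing grows by 5 each time: 1, 6, 11, 16, 21, 26 days.
Next gap: 31 days. 2022-09-03 + 31 days = 2022-10-04.
Next gap: 36 days. 2022-10-04 + 36 days = 2022-11-09.
Next gap: 41 days. 2022-11-09 + 41 days = 2022-12-20.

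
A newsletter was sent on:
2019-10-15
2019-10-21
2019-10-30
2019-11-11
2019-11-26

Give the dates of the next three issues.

Intervals are 6, 9, 12, 15 days — an arithmetic progression with common difference 3.
Next gap: 18 days. 2019-11-26 + 18 days = 2019-12-14.
Next gap: 21 days. 2019-12-14 + 21 days = 2020-01-04.
Next gap: 24 days. 2020-01-04 + 24 days = 2020-01-28.

2019-12-14, 2020-01-04, 2020-01-28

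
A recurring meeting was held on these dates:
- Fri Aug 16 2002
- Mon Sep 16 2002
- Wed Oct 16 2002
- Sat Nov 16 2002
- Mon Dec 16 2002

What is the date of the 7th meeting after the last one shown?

Wed Jul 16 2003

Each date is the 16th; the gaps (31, 30, 31, 30) track the month lengths.
The rule is the 16th of each month.
January 2003: Thu Jan 16 2003.
Next: February 2003 → Sun Feb 16 2003.
March 2003: Sun Mar 16 2003.
Next: April 2003 → Wed Apr 16 2003.
Next: May 2003 → Fri May 16 2003.
Next: June 2003 → Mon Jun 16 2003.
July 2003: Wed Jul 16 2003.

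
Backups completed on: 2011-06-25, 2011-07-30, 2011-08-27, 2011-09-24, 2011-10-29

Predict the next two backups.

2011-11-26, 2011-12-31

Every date is a Saturday; gaps 35, 28, 28, 35 days.
Each is the last Saturday of its month (at least one falls on the 29th or later, ruling out '4th Saturday').
Last Saturday of November 2011: 2011-11-26.
Last Saturday of December 2011: 2011-12-31.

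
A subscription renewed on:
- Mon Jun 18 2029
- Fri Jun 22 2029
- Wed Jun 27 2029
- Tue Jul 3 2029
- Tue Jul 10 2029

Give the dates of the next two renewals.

Wed Jul 18 2029, Fri Jul 27 2029

The spacing grows by 1 each time: 4, 5, 6, 7 days.
Next gap: 8 days. Tue Jul 10 2029 + 8 days = Wed Jul 18 2029.
Next gap: 9 days. Wed Jul 18 2029 + 9 days = Fri Jul 27 2029.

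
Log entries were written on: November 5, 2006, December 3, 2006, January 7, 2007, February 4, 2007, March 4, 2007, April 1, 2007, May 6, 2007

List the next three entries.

Gaps: 28, 35, 28, 28, 28, 35 days — a mix of 28 and 35. Every date is a Sunday.
Each is the 1st Sunday of its month.
June 2007 — 1st Sunday is June 3, 2007.
July 2007 — 1st Sunday is July 1, 2007.
August 2007 — 1st Sunday is August 5, 2007.

June 3, 2007; July 1, 2007; August 5, 2007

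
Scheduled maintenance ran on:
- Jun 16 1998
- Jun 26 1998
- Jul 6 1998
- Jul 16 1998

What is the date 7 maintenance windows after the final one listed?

Sep 24 1998

The spacing is 10, 10, 10 days — always 10 days.
Jul 16 1998 + 10 days = Jul 26 1998.
Jul 26 1998 + 10 days = Aug 5 1998.
Aug 5 1998 + 10 days = Aug 15 1998.
Aug 15 1998 + 10 days = Aug 25 1998.
Aug 25 1998 + 10 days = Sep 4 1998.
Sep 4 1998 + 10 days = Sep 14 1998.
Sep 14 1998 + 10 days = Sep 24 1998.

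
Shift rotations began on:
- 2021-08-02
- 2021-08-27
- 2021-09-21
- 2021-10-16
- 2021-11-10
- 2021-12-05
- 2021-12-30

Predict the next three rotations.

2022-01-24, 2022-02-18, 2022-03-15

The spacing is 25, 25, 25, 25, 25, 25 days — always 25 days.
2021-12-30 + 25 days = 2022-01-24.
2022-01-24 + 25 days = 2022-02-18.
2022-02-18 + 25 days = 2022-03-15.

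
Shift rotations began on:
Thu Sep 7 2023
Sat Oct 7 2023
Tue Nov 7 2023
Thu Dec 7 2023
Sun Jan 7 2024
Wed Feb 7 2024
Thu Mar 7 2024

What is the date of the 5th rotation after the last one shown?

Gaps: 30, 31, 30, 31, 31, 29 days — not constant. Every event is on the 7th of the month.
Pattern: the 7th of each month.
Next: April 2024 → Sun Apr 7 2024.
Next: May 2024 → Tue May 7 2024.
June 2024: Fri Jun 7 2024.
Next: July 2024 → Sun Jul 7 2024.
August 2024: Wed Aug 7 2024.

Wed Aug 7 2024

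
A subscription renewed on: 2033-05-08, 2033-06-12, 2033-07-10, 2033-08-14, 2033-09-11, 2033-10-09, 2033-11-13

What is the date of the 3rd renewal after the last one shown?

2034-02-12

All dates are Sundays, 35, 28, 35, 28, 28, 35 days apart.
Specifically, the 2nd Sunday of each month.
December 2033 — 2nd Sunday is 2033-12-11.
January 2034 — 2nd Sunday is 2034-01-08.
2nd Sunday of February 2034: 2034-02-12.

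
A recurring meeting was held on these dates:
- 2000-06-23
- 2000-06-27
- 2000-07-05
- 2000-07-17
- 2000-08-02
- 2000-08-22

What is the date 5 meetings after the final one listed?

2001-01-29

Gaps: 4, 8, 12, 16, 20 days — each gap is 4 larger than the previous one.
Next gap: 24 days. 2000-08-22 + 24 days = 2000-09-15.
Next gap: 28 days. 2000-09-15 + 28 days = 2000-10-13.
Next gap: 32 days. 2000-10-13 + 32 days = 2000-11-14.
Next gap: 36 days. 2000-11-14 + 36 days = 2000-12-20.
Next gap: 40 days. 2000-12-20 + 40 days = 2001-01-29.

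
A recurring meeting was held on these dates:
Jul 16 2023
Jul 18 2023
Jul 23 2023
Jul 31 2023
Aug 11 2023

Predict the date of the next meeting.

Aug 25 2023

Intervals are 2, 5, 8, 11 days — an arithmetic progression with common difference 3.
Next gap: 14 days. Aug 11 2023 + 14 days = Aug 25 2023.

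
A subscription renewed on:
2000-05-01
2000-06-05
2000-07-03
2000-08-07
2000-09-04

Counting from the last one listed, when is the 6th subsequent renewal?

2001-03-05

All dates are Mondays, 35, 28, 35, 28 days apart.
Specifically, the 1st Monday of each month.
1st Monday of October 2000: 2000-10-02.
1st Monday of November 2000: 2000-11-06.
1st Monday of December 2000: 2000-12-04.
1st Monday of January 2001: 2001-01-01.
1st Monday of February 2001: 2001-02-05.
1st Monday of March 2001: 2001-03-05.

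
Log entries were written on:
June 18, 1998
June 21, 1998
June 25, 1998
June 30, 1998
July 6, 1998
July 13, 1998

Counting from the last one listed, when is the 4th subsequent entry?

The spacing grows by 1 each time: 3, 4, 5, 6, 7 days.
Next gap: 8 days. July 13, 1998 + 8 days = July 21, 1998.
Next gap: 9 days. July 21, 1998 + 9 days = July 30, 1998.
Next gap: 10 days. July 30, 1998 + 10 days = August 9, 1998.
Next gap: 11 days. August 9, 1998 + 11 days = August 20, 1998.

August 20, 1998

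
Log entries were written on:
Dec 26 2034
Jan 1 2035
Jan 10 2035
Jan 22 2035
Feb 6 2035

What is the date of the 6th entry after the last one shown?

Jul 9 2035

The spacing grows by 3 each time: 6, 9, 12, 15 days.
Next gap: 18 days. Feb 6 2035 + 18 days = Feb 24 2035.
Next gap: 21 days. Feb 24 2035 + 21 days = Mar 17 2035.
Next gap: 24 days. Mar 17 2035 + 24 days = Apr 10 2035.
Next gap: 27 days. Apr 10 2035 + 27 days = May 7 2035.
Next gap: 30 days. May 7 2035 + 30 days = Jun 6 2035.
Next gap: 33 days. Jun 6 2035 + 33 days = Jul 9 2035.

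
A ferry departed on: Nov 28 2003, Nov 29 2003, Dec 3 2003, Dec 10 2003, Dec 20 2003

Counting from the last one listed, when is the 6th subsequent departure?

Apr 21 2004

Gaps: 1, 4, 7, 10 days — each gap is 3 larger than the previous one.
Next gap: 13 days. Dec 20 2003 + 13 days = Jan 2 2004.
Next gap: 16 days. Jan 2 2004 + 16 days = Jan 18 2004.
Next gap: 19 days. Jan 18 2004 + 19 days = Feb 6 2004.
Next gap: 22 days. Feb 6 2004 + 22 days = Feb 28 2004.
Next gap: 25 days. Feb 28 2004 + 25 days = Mar 24 2004.
Next gap: 28 days. Mar 24 2004 + 28 days = Apr 21 2004.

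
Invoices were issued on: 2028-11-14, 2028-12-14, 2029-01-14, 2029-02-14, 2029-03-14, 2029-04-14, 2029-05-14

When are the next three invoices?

2029-06-14, 2029-07-14, 2029-08-14

Gaps: 30, 31, 31, 28, 31, 30 days — not constant. Every event is on the 14th of the month.
Pattern: the 14th of each month.
Next: June 2029 → 2029-06-14.
July 2029: 2029-07-14.
Next: August 2029 → 2029-08-14.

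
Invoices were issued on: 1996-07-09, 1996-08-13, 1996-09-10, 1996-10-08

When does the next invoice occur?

1996-11-12

All dates are Tuesdays, 35, 28, 28 days apart.
Specifically, the 2nd Tuesday of each month.
2nd Tuesday of November 1996: 1996-11-12.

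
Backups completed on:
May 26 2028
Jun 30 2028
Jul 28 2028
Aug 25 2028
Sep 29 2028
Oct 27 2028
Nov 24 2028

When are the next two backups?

Dec 29 2028, Jan 26 2029

These are Fridays with 35, 28, 28, 35, 28, 28-day gaps.
Each is the final Friday of its month — Jun 30 2028 is past the 28th, so '4th Friday' doesn't fit.
December 2028 ends with Friday Dec 29 2028.
Last Friday of January 2029: Jan 26 2029.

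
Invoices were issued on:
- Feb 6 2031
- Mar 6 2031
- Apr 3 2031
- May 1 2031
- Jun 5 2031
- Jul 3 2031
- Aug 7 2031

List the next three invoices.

All dates are Thursdays, 28, 28, 28, 35, 28, 35 days apart.
Specifically, the 1st Thursday of each month.
1st Thursday of September 2031: Sep 4 2031.
1st Thursday of October 2031: Oct 2 2031.
1st Thursday of November 2031: Nov 6 2031.

Sep 4 2031, Oct 2 2031, Nov 6 2031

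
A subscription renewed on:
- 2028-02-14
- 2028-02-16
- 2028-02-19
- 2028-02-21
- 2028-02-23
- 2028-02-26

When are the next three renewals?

The gap pattern 2, 3, 2, 2, 3 repeats every 3 events.
These are the Mondays, Wednesdays and Saturdays of each week.
The following Monday is 2028-02-28.
The following Wednesday is 2028-03-01.
The following Saturday is 2028-03-04.

2028-02-28, 2028-03-01, 2028-03-04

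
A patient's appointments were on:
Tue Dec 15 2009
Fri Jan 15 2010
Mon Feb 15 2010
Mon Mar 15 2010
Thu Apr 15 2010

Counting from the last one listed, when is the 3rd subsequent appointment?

Gaps: 31, 31, 28, 31 days — not constant. Every event is on the 15th of the month.
Pattern: the 15th of each month.
May 2010: Sat May 15 2010.
June 2010: Tue Jun 15 2010.
July 2010: Thu Jul 15 2010.

Thu Jul 15 2010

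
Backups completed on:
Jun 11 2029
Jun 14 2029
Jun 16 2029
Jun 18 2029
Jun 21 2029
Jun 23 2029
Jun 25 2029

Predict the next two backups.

Every event lands on a Monday or Thursday or Saturday (gaps cycle 3, 2, 2, 3, 2, 2).
So the schedule is: every Monday, Thursday and Saturday.
Next Thursday: Jun 28 2029.
The following Saturday is Jun 30 2029.

Jun 28 2029, Jun 30 2029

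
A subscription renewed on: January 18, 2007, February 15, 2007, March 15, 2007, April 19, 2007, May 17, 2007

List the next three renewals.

These are Thursdays at 28- or 35-day spacing (28, 28, 35, 28).
The pattern: 3rd Thursday of the month.
3rd Thursday of June 2007: June 21, 2007.
July 2007 — 3rd Thursday is July 19, 2007.
August 2007 — 3rd Thursday is August 16, 2007.

June 21, 2007; July 19, 2007; August 16, 2007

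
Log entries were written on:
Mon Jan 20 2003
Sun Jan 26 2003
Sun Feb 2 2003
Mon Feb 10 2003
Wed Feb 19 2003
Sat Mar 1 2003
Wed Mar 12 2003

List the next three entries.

Mon Mar 24 2003, Sun Apr 6 2003, Sun Apr 20 2003

The spacing grows by 1 each time: 6, 7, 8, 9, 10, 11 days.
Next gap: 12 days. Wed Mar 12 2003 + 12 days = Mon Mar 24 2003.
Next gap: 13 days. Mon Mar 24 2003 + 13 days = Sun Apr 6 2003.
Next gap: 14 days. Sun Apr 6 2003 + 14 days = Sun Apr 20 2003.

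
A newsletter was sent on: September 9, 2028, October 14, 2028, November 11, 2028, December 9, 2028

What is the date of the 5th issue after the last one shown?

Gaps: 35, 28, 28 days — a mix of 28 and 35. Every date is a Saturday.
Each is the 2nd Saturday of its month.
January 2029 — 2nd Saturday is January 13, 2029.
February 2029 — 2nd Saturday is February 10, 2029.
2nd Saturday of March 2029: March 10, 2029.
April 2029 — 2nd Saturday is April 14, 2029.
2nd Saturday of May 2029: May 12, 2029.

May 12, 2029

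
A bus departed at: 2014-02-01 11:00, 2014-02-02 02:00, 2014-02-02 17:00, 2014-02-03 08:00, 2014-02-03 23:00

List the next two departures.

The interval is a steady 15 hours (15, 15, 15, 15).
2014-02-03 23:00 + 15 h = 2014-02-04 14:00.
2014-02-04 14:00 + 15 h = 2014-02-05 05:00.

2014-02-04 14:00, 2014-02-05 05:00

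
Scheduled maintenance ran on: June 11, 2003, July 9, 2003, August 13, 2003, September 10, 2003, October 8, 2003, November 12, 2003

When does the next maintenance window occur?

December 10, 2003

All dates are Wednesdays, 28, 35, 28, 28, 35 days apart.
Specifically, the 2nd Wednesday of each month.
2nd Wednesday of December 2003: December 10, 2003.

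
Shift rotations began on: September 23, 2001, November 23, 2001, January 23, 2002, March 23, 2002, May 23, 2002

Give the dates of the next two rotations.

Gaps: 61, 61, 59, 61 days — not constant. Every event is on the 23rd of the month.
Pattern: the 23rd of every 2 months.
Next: July 2002 → July 23, 2002.
Next: September 2002 → September 23, 2002.

July 23, 2002; September 23, 2002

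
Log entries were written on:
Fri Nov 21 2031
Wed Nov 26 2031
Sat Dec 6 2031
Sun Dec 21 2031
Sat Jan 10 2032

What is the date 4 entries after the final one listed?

The spacing grows by 5 each time: 5, 10, 15, 20 days.
Next gap: 25 days. Sat Jan 10 2032 + 25 days = Wed Feb 4 2032.
Next gap: 30 days. Wed Feb 4 2032 + 30 days = Fri Mar 5 2032.
Next gap: 35 days. Fri Mar 5 2032 + 35 days = Fri Apr 9 2032.
Next gap: 40 days. Fri Apr 9 2032 + 40 days = Wed May 19 2032.

Wed May 19 2032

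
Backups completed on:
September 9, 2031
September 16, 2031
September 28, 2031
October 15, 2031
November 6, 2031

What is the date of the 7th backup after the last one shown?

Gaps: 7, 12, 17, 22 days — each gap is 5 larger than the previous one.
Next gap: 27 days. November 6, 2031 + 27 days = December 3, 2031.
Next gap: 32 days. December 3, 2031 + 32 days = January 4, 2032.
Next gap: 37 days. January 4, 2032 + 37 days = February 10, 2032.
Next gap: 42 days. February 10, 2032 + 42 days = March 23, 2032.
Next gap: 47 days. March 23, 2032 + 47 days = May 9, 2032.
Next gap: 52 days. May 9, 2032 + 52 days = June 30, 2032.
Next gap: 57 days. June 30, 2032 + 57 days = August 26, 2032.

August 26, 2032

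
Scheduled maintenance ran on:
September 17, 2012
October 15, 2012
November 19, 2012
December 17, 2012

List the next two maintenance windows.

All dates are Mondays, 28, 35, 28 days apart.
Specifically, the 3rd Monday of each month.
January 2013 — 3rd Monday is January 21, 2013.
February 2013 — 3rd Monday is February 18, 2013.

January 21, 2013; February 18, 2013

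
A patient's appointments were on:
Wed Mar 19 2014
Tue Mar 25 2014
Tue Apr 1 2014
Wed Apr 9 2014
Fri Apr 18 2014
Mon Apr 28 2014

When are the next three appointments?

The spacing grows by 1 each time: 6, 7, 8, 9, 10 days.
Next gap: 11 days. Mon Apr 28 2014 + 11 days = Fri May 9 2014.
Next gap: 12 days. Fri May 9 2014 + 12 days = Wed May 21 2014.
Next gap: 13 days. Wed May 21 2014 + 13 days = Tue Jun 3 2014.

Fri May 9 2014, Wed May 21 2014, Tue Jun 3 2014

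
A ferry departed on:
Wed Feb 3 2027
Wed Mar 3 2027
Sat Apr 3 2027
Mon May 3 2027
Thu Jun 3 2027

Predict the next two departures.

Each date is the 3rd; the gaps (28, 31, 30, 31) track the month lengths.
The rule is the 3rd of each month.
Next: July 2027 → Sat Jul 3 2027.
Next: August 2027 → Tue Aug 3 2027.

Sat Jul 3 2027, Tue Aug 3 2027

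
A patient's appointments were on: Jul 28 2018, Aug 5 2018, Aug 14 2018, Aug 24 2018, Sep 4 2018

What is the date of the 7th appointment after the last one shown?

Dec 18 2018

The spacing grows by 1 each time: 8, 9, 10, 11 days.
Next gap: 12 days. Sep 4 2018 + 12 days = Sep 16 2018.
Next gap: 13 days. Sep 16 2018 + 13 days = Sep 29 2018.
Next gap: 14 days. Sep 29 2018 + 14 days = Oct 13 2018.
Next gap: 15 days. Oct 13 2018 + 15 days = Oct 28 2018.
Next gap: 16 days. Oct 28 2018 + 16 days = Nov 13 2018.
Next gap: 17 days. Nov 13 2018 + 17 days = Nov 30 2018.
Next gap: 18 days. Nov 30 2018 + 18 days = Dec 18 2018.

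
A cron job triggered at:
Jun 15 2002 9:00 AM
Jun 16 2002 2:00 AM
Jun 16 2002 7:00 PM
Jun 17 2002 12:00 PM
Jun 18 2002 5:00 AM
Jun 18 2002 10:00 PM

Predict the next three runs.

Jun 19 2002 3:00 PM, Jun 20 2002 8:00 AM, Jun 21 2002 1:00 AM

Spacing: 17, 17, 17, 17, 17 h — constant 17 h.
Jun 18 2002 10:00 PM + 17 h = Jun 19 2002 3:00 PM.
Jun 19 2002 3:00 PM + 17 h = Jun 20 2002 8:00 AM.
Jun 20 2002 8:00 AM + 17 h = Jun 21 2002 1:00 AM.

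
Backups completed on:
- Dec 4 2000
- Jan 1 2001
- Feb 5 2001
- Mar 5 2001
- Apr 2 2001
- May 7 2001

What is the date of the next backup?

Jun 4 2001

These are Mondays at 28- or 35-day spacing (28, 35, 28, 28, 35).
The pattern: 1st Monday of the month.
1st Monday of June 2001: Jun 4 2001.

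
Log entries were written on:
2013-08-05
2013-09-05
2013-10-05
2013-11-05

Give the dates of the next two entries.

2013-12-05, 2014-01-05

The day-of-month is always 5 (31, 30, 31 days between events).
So this recurs on the 5th of each month.
December 2013: 2013-12-05.
Next: January 2014 → 2014-01-05.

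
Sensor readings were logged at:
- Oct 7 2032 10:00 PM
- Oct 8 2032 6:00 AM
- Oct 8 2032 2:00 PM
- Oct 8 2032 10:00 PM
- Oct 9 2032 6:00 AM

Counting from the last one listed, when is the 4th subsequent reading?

Oct 10 2032 2:00 PM

The interval is a steady 8 hours (8, 8, 8, 8).
Oct 9 2032 6:00 AM + 8 h = Oct 9 2032 2:00 PM.
Oct 9 2032 2:00 PM + 8 h = Oct 9 2032 10:00 PM.
Oct 9 2032 10:00 PM + 8 h = Oct 10 2032 6:00 AM.
Oct 10 2032 6:00 AM + 8 h = Oct 10 2032 2:00 PM.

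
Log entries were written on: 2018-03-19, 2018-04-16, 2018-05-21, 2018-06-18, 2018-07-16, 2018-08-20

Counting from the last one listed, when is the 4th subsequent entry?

2018-12-17

Gaps: 28, 35, 28, 28, 35 days — a mix of 28 and 35. Every date is a Monday.
Each is the 3rd Monday of its month.
3rd Monday of September 2018: 2018-09-17.
October 2018 — 3rd Monday is 2018-10-15.
3rd Monday of November 2018: 2018-11-19.
December 2018 — 3rd Monday is 2018-12-17.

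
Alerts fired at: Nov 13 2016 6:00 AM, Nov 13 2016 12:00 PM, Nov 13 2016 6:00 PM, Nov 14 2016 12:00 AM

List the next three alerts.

The interval is a steady 6 hours (6, 6, 6).
Nov 14 2016 12:00 AM + 6 h = Nov 14 2016 6:00 AM.
Nov 14 2016 6:00 AM + 6 h = Nov 14 2016 12:00 PM.
Nov 14 2016 12:00 PM + 6 h = Nov 14 2016 6:00 PM.

Nov 14 2016 6:00 AM, Nov 14 2016 12:00 PM, Nov 14 2016 6:00 PM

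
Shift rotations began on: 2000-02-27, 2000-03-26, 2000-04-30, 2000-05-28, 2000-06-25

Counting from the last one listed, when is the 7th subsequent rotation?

2001-01-28

These are Sundays with 28, 35, 28, 28-day gaps.
Each is the final Sunday of its month — 2000-04-30 is past the 28th, so '4th Sunday' doesn't fit.
July 2000 ends with Sunday 2000-07-30.
August 2000 ends with Sunday 2000-08-27.
September 2000 ends with Sunday 2000-09-24.
Last Sunday of October 2000: 2000-10-29.
Last Sunday of November 2000: 2000-11-26.
December 2000 ends with Sunday 2000-12-31.
January 2001 ends with Sunday 2001-01-28.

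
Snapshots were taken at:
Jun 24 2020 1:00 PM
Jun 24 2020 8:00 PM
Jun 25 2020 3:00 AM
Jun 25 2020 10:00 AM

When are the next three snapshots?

Jun 25 2020 5:00 PM, Jun 26 2020 12:00 AM, Jun 26 2020 7:00 AM

Gaps: 7, 7, 7 hours — each event is 7 hours after the previous one.
Jun 25 2020 10:00 AM + 7 h = Jun 25 2020 5:00 PM.
Jun 25 2020 5:00 PM + 7 h = Jun 26 2020 12:00 AM.
Jun 26 2020 12:00 AM + 7 h = Jun 26 2020 7:00 AM.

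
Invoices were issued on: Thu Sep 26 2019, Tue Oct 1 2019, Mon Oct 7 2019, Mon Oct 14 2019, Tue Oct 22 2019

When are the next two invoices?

The spacing grows by 1 each time: 5, 6, 7, 8 days.
Next gap: 9 days. Tue Oct 22 2019 + 9 days = Thu Oct 31 2019.
Next gap: 10 days. Thu Oct 31 2019 + 10 days = Sun Nov 10 2019.

Thu Oct 31 2019, Sun Nov 10 2019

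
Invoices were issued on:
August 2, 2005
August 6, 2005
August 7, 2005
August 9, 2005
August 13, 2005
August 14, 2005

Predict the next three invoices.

August 16, 2005; August 20, 2005; August 21, 2005

Every event lands on a Tuesday or Saturday or Sunday (gaps cycle 4, 1, 2, 4, 1).
So the schedule is: every Tuesday, Saturday and Sunday.
Next Tuesday: August 16, 2005.
Next Saturday: August 20, 2005.
Next Sunday: August 21, 2005.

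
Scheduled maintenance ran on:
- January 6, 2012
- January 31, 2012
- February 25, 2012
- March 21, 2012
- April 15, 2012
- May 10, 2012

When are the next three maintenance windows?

June 4, 2012; June 29, 2012; July 24, 2012

The spacing is 25, 25, 25, 25, 25 days — always 25 days.
May 10, 2012 + 25 days = June 4, 2012.
June 4, 2012 + 25 days = June 29, 2012.
June 29, 2012 + 25 days = July 24, 2012.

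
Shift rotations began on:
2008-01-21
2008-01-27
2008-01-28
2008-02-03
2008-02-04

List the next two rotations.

Gaps: 6, 1, 6, 1 days — not constant, but cyclic with period 2.
The events fall on every Monday and Sunday.
Next Sunday: 2008-02-10.
The following Monday is 2008-02-11.

2008-02-10, 2008-02-11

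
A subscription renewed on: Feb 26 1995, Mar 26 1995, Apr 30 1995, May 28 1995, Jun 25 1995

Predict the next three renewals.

Jul 30 1995, Aug 27 1995, Sep 24 1995

All Sundays; the gaps (28, 35, 28, 28) vary with month length.
This is the last Sunday of each month.
Last Sunday of July 1995: Jul 30 1995.
Last Sunday of August 1995: Aug 27 1995.
September 1995 ends with Sunday Sep 24 1995.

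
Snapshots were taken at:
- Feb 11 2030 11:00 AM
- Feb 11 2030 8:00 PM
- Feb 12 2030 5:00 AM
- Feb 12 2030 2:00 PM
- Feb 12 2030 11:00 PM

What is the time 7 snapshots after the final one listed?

Feb 15 2030 2:00 PM

The interval is a steady 9 hours (9, 9, 9, 9).
Feb 12 2030 11:00 PM + 9 h = Feb 13 2030 8:00 AM.
Feb 13 2030 8:00 AM + 9 h = Feb 13 2030 5:00 PM.
Feb 13 2030 5:00 PM + 9 h = Feb 14 2030 2:00 AM.
Feb 14 2030 2:00 AM + 9 h = Feb 14 2030 11:00 AM.
Feb 14 2030 11:00 AM + 9 h = Feb 14 2030 8:00 PM.
Feb 14 2030 8:00 PM + 9 h = Feb 15 2030 5:00 AM.
Feb 15 2030 5:00 AM + 9 h = Feb 15 2030 2:00 PM.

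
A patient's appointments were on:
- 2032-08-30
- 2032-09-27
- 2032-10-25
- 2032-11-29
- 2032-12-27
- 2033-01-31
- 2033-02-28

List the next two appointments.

2033-03-28, 2033-04-25

These are Mondays with 28, 28, 35, 28, 35, 28-day gaps.
Each is the final Monday of its month — 2032-08-30 is past the 28th, so '4th Monday' doesn't fit.
Last Monday of March 2033: 2033-03-28.
April 2033 ends with Monday 2033-04-25.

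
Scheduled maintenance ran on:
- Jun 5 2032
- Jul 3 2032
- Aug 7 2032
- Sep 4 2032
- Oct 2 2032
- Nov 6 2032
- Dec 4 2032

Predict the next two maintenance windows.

Jan 1 2033, Feb 5 2033

These are Saturdays at 28- or 35-day spacing (28, 35, 28, 28, 35, 28).
The pattern: 1st Saturday of the month.
January 2033 — 1st Saturday is Jan 1 2033.
1st Saturday of February 2033: Feb 5 2033.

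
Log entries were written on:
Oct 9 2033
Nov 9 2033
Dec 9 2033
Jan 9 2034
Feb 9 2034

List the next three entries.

The day-of-month is always 9 (31, 30, 31, 31 days between events).
So this recurs on the 9th of each month.
Next: March 2034 → Mar 9 2034.
Next: April 2034 → Apr 9 2034.
Next: May 2034 → May 9 2034.

Mar 9 2034, Apr 9 2034, May 9 2034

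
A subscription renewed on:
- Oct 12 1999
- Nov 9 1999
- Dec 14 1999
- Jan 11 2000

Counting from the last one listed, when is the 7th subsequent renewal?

These are Tuesdays at 28- or 35-day spacing (28, 35, 28).
The pattern: 2nd Tuesday of the month.
February 2000 — 2nd Tuesday is Feb 8 2000.
March 2000 — 2nd Tuesday is Mar 14 2000.
April 2000 — 2nd Tuesday is Apr 11 2000.
May 2000 — 2nd Tuesday is May 9 2000.
2nd Tuesday of June 2000: Jun 13 2000.
2nd Tuesday of July 2000: Jul 11 2000.
2nd Tuesday of August 2000: Aug 8 2000.

Aug 8 2000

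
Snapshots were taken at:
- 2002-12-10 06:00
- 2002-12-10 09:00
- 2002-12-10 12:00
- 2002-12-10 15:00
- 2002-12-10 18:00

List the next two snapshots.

2002-12-10 21:00, 2002-12-11 00:00

Gaps: 3, 3, 3, 3 hours — each event is 3 hours after the previous one.
2002-12-10 18:00 + 3 h = 2002-12-10 21:00.
2002-12-10 21:00 + 3 h = 2002-12-11 00:00.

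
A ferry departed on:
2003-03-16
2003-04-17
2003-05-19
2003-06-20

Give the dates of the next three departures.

Every event comes 32 days after the last (32, 32, 32).
2003-06-20 + 32 days = 2003-07-22.
2003-07-22 + 32 days = 2003-08-23.
2003-08-23 + 32 days = 2003-09-24.

2003-07-22, 2003-08-23, 2003-09-24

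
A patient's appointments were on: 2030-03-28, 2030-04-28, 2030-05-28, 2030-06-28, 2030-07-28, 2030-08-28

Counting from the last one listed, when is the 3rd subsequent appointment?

2030-11-28

Gaps: 31, 30, 31, 30, 31 days — not constant. Every event is on the 28th of the month.
Pattern: the 28th of each month.
September 2030: 2030-09-28.
Next: October 2030 → 2030-10-28.
November 2030: 2030-11-28.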